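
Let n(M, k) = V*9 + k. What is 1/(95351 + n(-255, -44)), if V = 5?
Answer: 1/95352 ≈ 1.0487e-5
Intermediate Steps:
n(M, k) = 45 + k (n(M, k) = 5*9 + k = 45 + k)
1/(95351 + n(-255, -44)) = 1/(95351 + (45 - 44)) = 1/(95351 + 1) = 1/95352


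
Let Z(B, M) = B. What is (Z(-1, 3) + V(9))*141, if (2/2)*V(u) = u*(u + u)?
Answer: 22701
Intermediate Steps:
V(u) = 2*u² (V(u) = u*(u + u) = u*(2*u) = 2*u²)
(Z(-1, 3) + V(9))*141 = (-1 + 2*9²)*141 = (-1 + 2*81)*141 = (-1 + 162)*141 = 161*141 = 22701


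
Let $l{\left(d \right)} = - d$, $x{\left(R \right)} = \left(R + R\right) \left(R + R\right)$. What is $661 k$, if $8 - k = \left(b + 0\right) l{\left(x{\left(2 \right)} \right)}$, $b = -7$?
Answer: $-68744$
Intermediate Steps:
$x{\left(R \right)} = 4 R^{2}$ ($x{\left(R \right)} = 2 R 2 R = 4 R^{2}$)
$k = -104$ ($k = 8 - \left(-7 + 0\right) \left(- 4 \cdot 2^{2}\right) = 8 - - 7 \left(- 4 \cdot 4\right) = 8 - - 7 \left(\left(-1\right) 16\right) = 8 - \left(-7\right) \left(-16\right) = 8 - 112 = -104$)
$661 k = 661 \left(-104\right) = -68744$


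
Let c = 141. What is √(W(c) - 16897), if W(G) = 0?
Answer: I*√16897 ≈ 129.99*I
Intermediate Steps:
√(W(c) - 16897) = √(0 - 16897) = √(-16897) = I*√16897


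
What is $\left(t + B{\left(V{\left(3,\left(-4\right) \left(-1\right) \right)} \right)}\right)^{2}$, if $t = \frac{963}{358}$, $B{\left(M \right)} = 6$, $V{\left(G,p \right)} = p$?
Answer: $\frac{9678321}{128164} \approx 75.515$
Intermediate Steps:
$t = \frac{963}{358}$ ($t = 963 \cdot \frac{1}{358} = \frac{963}{358} \approx 2.6899$)
$\left(t + B{\left(V{\left(3,\left(-4\right) \left(-1\right) \right)} \right)}\right)^{2} = \left(\frac{963}{358} + 6\right)^{2} = \left(\frac{3111}{358}\right)^{2} = \frac{9678321}{128164}$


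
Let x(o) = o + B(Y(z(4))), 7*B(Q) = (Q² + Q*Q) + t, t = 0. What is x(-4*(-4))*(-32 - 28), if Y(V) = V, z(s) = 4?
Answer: -8640/7 ≈ -1234.3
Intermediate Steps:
B(Q) = 2*Q²/7 (B(Q) = ((Q² + Q*Q) + 0)/7 = ((Q² + Q²) + 0)/7 = (2*Q² + 0)/7 = (2*Q²)/7 = 2*Q²/7)
x(o) = 32/7 + o (x(o) = o + (2/7)*4² = o + (2/7)*16 = o + 32/7 = 32/7 + o)
x(-4*(-4))*(-32 - 28) = (32/7 - 4*(-4))*(-32 - 28) = (32/7 + 16)*(-60) = (144/7)*(-60) = -8640/7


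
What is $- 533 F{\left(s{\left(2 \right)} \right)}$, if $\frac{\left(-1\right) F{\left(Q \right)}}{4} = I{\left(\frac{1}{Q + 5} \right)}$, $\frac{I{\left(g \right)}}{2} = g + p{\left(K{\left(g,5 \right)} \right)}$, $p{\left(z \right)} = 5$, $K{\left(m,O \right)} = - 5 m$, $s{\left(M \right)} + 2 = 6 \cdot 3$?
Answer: $\frac{451984}{21} \approx 21523.0$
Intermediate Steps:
$s{\left(M \right)} = 16$ ($s{\left(M \right)} = -2 + 6 \cdot 3 = -2 + 18 = 16$)
$I{\left(g \right)} = 10 + 2 g$ ($I{\left(g \right)} = 2 \left(g + 5\right) = 2 \left(5 + g\right) = 10 + 2 g$)
$F{\left(Q \right)} = -40 - \frac{8}{5 + Q}$ ($F{\left(Q \right)} = - 4 \left(10 + \frac{2}{Q + 5}\right) = - 4 \left(10 + \frac{2}{5 + Q}\right) = -40 - \frac{8}{5 + Q}$)
$- 533 F{\left(s{\left(2 \right)} \right)} = - 533 \frac{8 \left(-26 - 80\right)}{5 + 16} = - 533 \frac{8 \left(-26 - 80\right)}{21} = - 533 \cdot 8 \cdot \frac{1}{21} \left(-106\right) = \left(-533\right) \left(- \frac{848}{21}\right) = \frac{451984}{21}$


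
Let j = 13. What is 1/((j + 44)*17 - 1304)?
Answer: -1/335 ≈ -0.0029851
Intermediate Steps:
1/((j + 44)*17 - 1304) = 1/((13 + 44)*17 - 1304) = 1/(57*17 - 1304) = 1/(969 - 1304) = 1/(-335) = -1/335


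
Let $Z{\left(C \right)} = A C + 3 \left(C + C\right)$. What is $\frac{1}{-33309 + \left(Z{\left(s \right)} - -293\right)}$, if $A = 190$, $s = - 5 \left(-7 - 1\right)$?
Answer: $- \frac{1}{25176} \approx -3.972 \cdot 10^{-5}$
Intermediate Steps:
$s = 40$ ($s = \left(-5\right) \left(-8\right) = 40$)
$Z{\left(C \right)} = 196 C$ ($Z{\left(C \right)} = 190 C + 3 \left(C + C\right) = 190 C + 3 \cdot 2 C = 190 C + 6 C = 196 C$)
$\frac{1}{-33309 + \left(Z{\left(s \right)} - -293\right)} = \frac{1}{-33309 + \left(196 \cdot 40 - -293\right)} = \frac{1}{-33309 + \left(7840 + 293\right)} = \frac{1}{-33309 + 8133} = \frac{1}{-25176} = - \frac{1}{25176}$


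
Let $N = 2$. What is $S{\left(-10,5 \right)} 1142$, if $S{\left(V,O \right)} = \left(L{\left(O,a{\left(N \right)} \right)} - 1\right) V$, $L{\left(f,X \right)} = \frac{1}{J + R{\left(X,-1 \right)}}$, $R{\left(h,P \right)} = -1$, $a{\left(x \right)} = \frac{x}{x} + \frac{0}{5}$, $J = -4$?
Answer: $13704$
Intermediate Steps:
$a{\left(x \right)} = 1$ ($a{\left(x \right)} = 1 + 0 \cdot \frac{1}{5} = 1 + 0 = 1$)
$L{\left(f,X \right)} = - \frac{1}{5}$ ($L{\left(f,X \right)} = \frac{1}{-4 - 1} = \frac{1}{-5} = - \frac{1}{5}$)
$S{\left(V,O \right)} = - \frac{6 V}{5}$ ($S{\left(V,O \right)} = \left(- \frac{1}{5} - 1\right) V = - \frac{6 V}{5}$)
$S{\left(-10,5 \right)} 1142 = \left(- \frac{6}{5}\right) \left(-10\right) 1142 = 12 \cdot 1142 = 13704$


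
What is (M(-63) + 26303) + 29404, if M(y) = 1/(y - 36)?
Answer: 5514992/99 ≈ 55707.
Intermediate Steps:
M(y) = 1/(-36 + y)
(M(-63) + 26303) + 29404 = (1/(-36 - 63) + 26303) + 29404 = (1/(-99) + 26303) + 29404 = (-1/99 + 26303) + 29404 = 2603996/99 + 29404 = 5514992/99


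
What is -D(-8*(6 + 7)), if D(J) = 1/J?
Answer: 1/104 ≈ 0.0096154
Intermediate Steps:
-D(-8*(6 + 7)) = -1/((-8*(6 + 7))) = -1/((-8*13)) = -1/(-104) = -1*(-1/104) = 1/104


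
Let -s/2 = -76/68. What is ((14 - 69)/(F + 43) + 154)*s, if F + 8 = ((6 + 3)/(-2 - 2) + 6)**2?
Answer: 912076/2669 ≈ 341.73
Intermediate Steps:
F = 97/16 (F = -8 + ((6 + 3)/(-2 - 2) + 6)**2 = -8 + (9/(-4) + 6)**2 = -8 + (9*(-1/4) + 6)**2 = -8 + (-9/4 + 6)**2 = -8 + (15/4)**2 = -8 + 225/16 = 97/16 ≈ 6.0625)
s = 38/17 (s = -(-152)/68 = -2*(-19/17) = 38/17 ≈ 2.2353)
((14 - 69)/(F + 43) + 154)*s = ((14 - 69)/(97/16 + 43) + 154)*(38/17) = (-55/785/16 + 154)*(38/17) = (-55*16/785 + 154)*(38/17) = (-176/157 + 154)*(38/17) = (24002/157)*(38/17) = 912076/2669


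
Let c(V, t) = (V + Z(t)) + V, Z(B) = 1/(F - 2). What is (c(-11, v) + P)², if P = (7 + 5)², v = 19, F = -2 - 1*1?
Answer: 370881/25 ≈ 14835.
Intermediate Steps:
F = -3 (F = -2 - 1 = -3)
Z(B) = -⅕ (Z(B) = 1/(-3 - 2) = 1/(-5) = -⅕)
c(V, t) = -⅕ + 2*V (c(V, t) = (V - ⅕) + V = (-⅕ + V) + V = -⅕ + 2*V)
P = 144 (P = 12² = 144)
(c(-11, v) + P)² = ((-⅕ + 2*(-11)) + 144)² = ((-⅕ - 22) + 144)² = (-111/5 + 144)² = (609/5)² = 370881/25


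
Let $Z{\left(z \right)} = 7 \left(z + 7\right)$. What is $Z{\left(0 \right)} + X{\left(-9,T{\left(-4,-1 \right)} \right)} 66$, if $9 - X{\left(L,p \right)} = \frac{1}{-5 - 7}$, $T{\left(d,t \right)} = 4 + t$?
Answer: $\frac{1297}{2} \approx 648.5$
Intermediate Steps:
$X{\left(L,p \right)} = \frac{109}{12}$ ($X{\left(L,p \right)} = 9 - \frac{1}{-5 - 7} = 9 - \frac{1}{-12} = 9 - - \frac{1}{12} = 9 + \frac{1}{12} = \frac{109}{12}$)
$Z{\left(z \right)} = 49 + 7 z$ ($Z{\left(z \right)} = 7 \left(7 + z\right) = 49 + 7 z$)
$Z{\left(0 \right)} + X{\left(-9,T{\left(-4,-1 \right)} \right)} 66 = \left(49 + 7 \cdot 0\right) + \frac{109}{12} \cdot 66 = \left(49 + 0\right) + \frac{1199}{2} = 49 + \frac{1199}{2} = \frac{1297}{2}$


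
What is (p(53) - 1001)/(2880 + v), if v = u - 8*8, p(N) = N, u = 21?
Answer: -948/2837 ≈ -0.33416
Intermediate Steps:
v = -43 (v = 21 - 8*8 = 21 - 64 = -43)
(p(53) - 1001)/(2880 + v) = (53 - 1001)/(2880 - 43) = -948/2837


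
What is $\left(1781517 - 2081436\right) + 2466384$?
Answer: $2166465$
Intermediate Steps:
$\left(1781517 - 2081436\right) + 2466384 = -299919 + 2466384 = 2166465$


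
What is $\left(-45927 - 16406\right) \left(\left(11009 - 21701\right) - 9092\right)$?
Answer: $1233196072$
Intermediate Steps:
$\left(-45927 - 16406\right) \left(\left(11009 - 21701\right) - 9092\right) = - 62333 \left(\left(11009 - 21701\right) - 9092\right) = - 62333 \left(-10692 - 9092\right) = \left(-62333\right) \left(-19784\right) = 1233196072$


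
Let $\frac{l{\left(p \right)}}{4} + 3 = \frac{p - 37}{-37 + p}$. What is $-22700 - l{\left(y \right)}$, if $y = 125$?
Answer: $-22692$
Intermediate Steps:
$l{\left(p \right)} = -8$ ($l{\left(p \right)} = -12 + 4 \frac{p - 37}{-37 + p} = -12 + 4 \frac{-37 + p}{-37 + p} = -12 + 4 \cdot 1 = -12 + 4 = -8$)
$-22700 - l{\left(y \right)} = -22700 - -8 = -22700 + 8 = -22692$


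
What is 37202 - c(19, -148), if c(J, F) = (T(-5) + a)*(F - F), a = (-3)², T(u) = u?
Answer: 37202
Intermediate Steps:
a = 9
c(J, F) = 0 (c(J, F) = (-5 + 9)*(F - F) = 4*0 = 0)
37202 - c(19, -148) = 37202 - 1*0 = 37202 + 0 = 37202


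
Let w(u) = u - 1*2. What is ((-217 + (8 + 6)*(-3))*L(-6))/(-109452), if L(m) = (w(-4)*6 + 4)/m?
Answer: 148/11727 ≈ 0.012620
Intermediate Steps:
w(u) = -2 + u (w(u) = u - 2 = -2 + u)
L(m) = -32/m (L(m) = ((-2 - 4)*6 + 4)/m = (-6*6 + 4)/m = (-36 + 4)/m = -32/m)
((-217 + (8 + 6)*(-3))*L(-6))/(-109452) = ((-217 + (8 + 6)*(-3))*(-32/(-6)))/(-109452) = ((-217 + 14*(-3))*(-32*(-⅙)))*(-1/109452) = ((-217 - 42)*(16/3))*(-1/109452) = -259*16/3*(-1/109452) = -4144/3*(-1/109452) = 148/11727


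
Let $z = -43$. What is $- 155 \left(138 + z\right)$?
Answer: $-14725$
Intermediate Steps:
$- 155 \left(138 + z\right) = - 155 \left(138 - 43\right) = \left(-155\right) 95 = -14725$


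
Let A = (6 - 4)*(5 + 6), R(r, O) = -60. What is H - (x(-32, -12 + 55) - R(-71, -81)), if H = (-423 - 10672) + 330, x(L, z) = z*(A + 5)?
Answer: -11986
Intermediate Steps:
A = 22 (A = 2*11 = 22)
x(L, z) = 27*z (x(L, z) = z*(22 + 5) = z*27 = 27*z)
H = -10765 (H = -11095 + 330 = -10765)
H - (x(-32, -12 + 55) - R(-71, -81)) = -10765 - (27*(-12 + 55) - 1*(-60)) = -10765 - (27*43 + 60) = -10765 - (1161 + 60) = -10765 - 1*1221 = -10765 - 1221 = -11986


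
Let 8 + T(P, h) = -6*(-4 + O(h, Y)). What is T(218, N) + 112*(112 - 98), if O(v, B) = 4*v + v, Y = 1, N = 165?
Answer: -3366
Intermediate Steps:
O(v, B) = 5*v
T(P, h) = 16 - 30*h (T(P, h) = -8 - 6*(-4 + 5*h) = -8 + (24 - 30*h) = 16 - 30*h)
T(218, N) + 112*(112 - 98) = (16 - 30*165) + 112*(112 - 98) = (16 - 4950) + 112*14 = -4934 + 1568 = -3366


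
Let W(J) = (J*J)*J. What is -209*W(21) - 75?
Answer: -1935624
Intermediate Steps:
W(J) = J³ (W(J) = J²*J = J³)
-209*W(21) - 75 = -209*21³ - 75 = -209*9261 - 75 = -1935549 - 75 = -1935624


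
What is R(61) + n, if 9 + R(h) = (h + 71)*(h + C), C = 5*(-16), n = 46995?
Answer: 44478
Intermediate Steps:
C = -80
R(h) = -9 + (-80 + h)*(71 + h) (R(h) = -9 + (h + 71)*(h - 80) = -9 + (71 + h)*(-80 + h) = -9 + (-80 + h)*(71 + h))
R(61) + n = (-5689 + 61² - 9*61) + 46995 = (-5689 + 3721 - 549) + 46995 = -2517 + 46995 = 44478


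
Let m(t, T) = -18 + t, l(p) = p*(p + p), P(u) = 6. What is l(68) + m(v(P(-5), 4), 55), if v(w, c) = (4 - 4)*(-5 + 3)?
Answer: 9230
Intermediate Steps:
l(p) = 2*p**2 (l(p) = p*(2*p) = 2*p**2)
v(w, c) = 0 (v(w, c) = 0*(-2) = 0)
l(68) + m(v(P(-5), 4), 55) = 2*68**2 + (-18 + 0) = 2*4624 - 18 = 9248 - 18 = 9230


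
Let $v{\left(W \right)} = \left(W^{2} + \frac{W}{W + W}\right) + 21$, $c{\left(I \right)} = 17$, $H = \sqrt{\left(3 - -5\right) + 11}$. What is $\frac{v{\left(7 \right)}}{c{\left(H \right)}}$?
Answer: $\frac{141}{34} \approx 4.1471$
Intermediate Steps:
$H = \sqrt{19}$ ($H = \sqrt{\left(3 + 5\right) + 11} = \sqrt{8 + 11} = \sqrt{19} \approx 4.3589$)
$v{\left(W \right)} = \frac{43}{2} + W^{2}$ ($v{\left(W \right)} = \left(W^{2} + \frac{W}{2 W}\right) + 21 = \left(W^{2} + \frac{1}{2 W} W\right) + 21 = \left(W^{2} + \frac{1}{2}\right) + 21 = \left(\frac{1}{2} + W^{2}\right) + 21 = \frac{43}{2} + W^{2}$)
$\frac{v{\left(7 \right)}}{c{\left(H \right)}} = \frac{\frac{43}{2} + 7^{2}}{17} = \left(\frac{43}{2} + 49\right) \frac{1}{17} = \frac{141}{2} \cdot \frac{1}{17} = \frac{141}{34}$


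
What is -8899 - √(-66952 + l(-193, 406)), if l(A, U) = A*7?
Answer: -8899 - I*√68303 ≈ -8899.0 - 261.35*I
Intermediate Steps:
l(A, U) = 7*A
-8899 - √(-66952 + l(-193, 406)) = -8899 - √(-66952 + 7*(-193)) = -8899 - √(-66952 - 1351) = -8899 - √(-68303) = -8899 - I*√68303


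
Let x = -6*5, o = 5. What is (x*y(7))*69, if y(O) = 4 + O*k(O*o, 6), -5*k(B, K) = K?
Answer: 9108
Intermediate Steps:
k(B, K) = -K/5
y(O) = 4 - 6*O/5 (y(O) = 4 + O*(-⅕*6) = 4 + O*(-6/5) = 4 - 6*O/5)
x = -30
(x*y(7))*69 = -30*(4 - 6/5*7)*69 = -30*(4 - 42/5)*69 = -30*(-22/5)*69 = 132*69 = 9108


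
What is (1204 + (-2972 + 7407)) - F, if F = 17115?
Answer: -11476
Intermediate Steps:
(1204 + (-2972 + 7407)) - F = (1204 + (-2972 + 7407)) - 1*17115 = (1204 + 4435) - 17115 = 5639 - 17115 = -11476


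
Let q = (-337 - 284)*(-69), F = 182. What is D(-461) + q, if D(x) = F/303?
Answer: 12983429/303 ≈ 42850.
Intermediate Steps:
D(x) = 182/303
q = 42849 (q = -621*(-69) = 42849)
D(-461) + q = 182/303 + 42849 = 12983429/303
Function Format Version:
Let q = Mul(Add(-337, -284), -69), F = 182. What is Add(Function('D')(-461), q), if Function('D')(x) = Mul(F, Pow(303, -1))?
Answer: Rational(12983429, 303) ≈ 42850.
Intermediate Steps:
Function('D')(x) = Rational(182, 303) (Function('D')(x) = Mul(182, Pow(303, -1)) = Mul(182, Rational(1, 303)) = Rational(182, 303))
q = 42849 (q = Mul(-621, -69) = 42849)
Add(Function('D')(-461), q) = Add(Rational(182, 303), 42849) = Rational(12983429, 303)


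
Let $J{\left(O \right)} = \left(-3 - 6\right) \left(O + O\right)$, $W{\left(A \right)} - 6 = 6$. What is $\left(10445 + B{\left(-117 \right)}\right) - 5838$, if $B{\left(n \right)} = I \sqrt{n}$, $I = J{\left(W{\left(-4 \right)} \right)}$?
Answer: $4607 - 648 i \sqrt{13} \approx 4607.0 - 2336.4 i$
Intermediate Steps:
$W{\left(A \right)} = 12$ ($W{\left(A \right)} = 6 + 6 = 12$)
$J{\left(O \right)} = - 18 O$ ($J{\left(O \right)} = - 9 \cdot 2 O = - 18 O$)
$I = -216$ ($I = \left(-18\right) 12 = -216$)
$B{\left(n \right)} = - 216 \sqrt{n}$
$\left(10445 + B{\left(-117 \right)}\right) - 5838 = \left(10445 - 216 \sqrt{-117}\right) - 5838 = \left(10445 - 216 \cdot 3 i \sqrt{13}\right) - 5838 = \left(10445 - 648 i \sqrt{13}\right) - 5838 = 4607 - 648 i \sqrt{13}$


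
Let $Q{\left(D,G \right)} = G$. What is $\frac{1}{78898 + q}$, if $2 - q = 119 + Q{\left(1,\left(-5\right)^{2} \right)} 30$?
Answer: $\frac{1}{78031} \approx 1.2815 \cdot 10^{-5}$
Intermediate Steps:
$q = -867$ ($q = 2 - \left(119 + \left(-5\right)^{2} \cdot 30\right) = 2 - \left(119 + 25 \cdot 30\right) = 2 - \left(119 + 750\right) = 2 - 869 = -867$)
$\frac{1}{78898 + q} = \frac{1}{78898 - 867} = \frac{1}{78031}$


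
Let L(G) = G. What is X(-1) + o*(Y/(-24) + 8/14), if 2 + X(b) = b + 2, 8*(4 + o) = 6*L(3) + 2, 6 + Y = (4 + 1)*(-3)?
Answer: -355/112 ≈ -3.1696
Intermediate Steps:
Y = -21 (Y = -6 + (4 + 1)*(-3) = -6 + 5*(-3) = -6 - 15 = -21)
o = -3/2 (o = -4 + (6*3 + 2)/8 = -4 + (18 + 2)/8 = -4 + (1/8)*20 = -4 + 5/2 = -3/2 ≈ -1.5000)
X(b) = b (X(b) = -2 + (b + 2) = -2 + (2 + b) = b)
X(-1) + o*(Y/(-24) + 8/14) = -1 - 3*(-21/(-24) + 8/14)/2 = -1 - 3*(-21*(-1/24) + 8*(1/14))/2 = -1 - 3*(7/8 + 4/7)/2 = -1 - 3/2*81/56 = -1 - 243/112 = -355/112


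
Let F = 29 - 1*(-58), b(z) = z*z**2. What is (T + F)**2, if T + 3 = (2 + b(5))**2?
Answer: 262861369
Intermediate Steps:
b(z) = z**3
T = 16126 (T = -3 + (2 + 5**3)**2 = -3 + (2 + 125)**2 = -3 + 127**2 = -3 + 16129 = 16126)
F = 87 (F = 29 + 58 = 87)
(T + F)**2 = (16126 + 87)**2 = 16213**2 = 262861369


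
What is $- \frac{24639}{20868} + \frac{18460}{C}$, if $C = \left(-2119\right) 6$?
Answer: $- \frac{8954917}{3401484} \approx -2.6326$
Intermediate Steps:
$C = -12714$
$- \frac{24639}{20868} + \frac{18460}{C} = - \frac{24639}{20868} + \frac{18460}{-12714} = \left(-24639\right) \frac{1}{20868} + 18460 \left(- \frac{1}{12714}\right) = - \frac{8213}{6956} - \frac{710}{489} = - \frac{8954917}{3401484}$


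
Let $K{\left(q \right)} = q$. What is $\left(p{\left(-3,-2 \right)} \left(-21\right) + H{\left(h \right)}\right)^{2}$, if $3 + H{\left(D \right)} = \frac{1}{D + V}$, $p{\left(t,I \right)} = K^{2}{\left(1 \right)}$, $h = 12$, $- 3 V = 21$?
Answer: $\frac{14161}{25} \approx 566.44$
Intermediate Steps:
$V = -7$ ($V = \left(- \frac{1}{3}\right) 21 = -7$)
$p{\left(t,I \right)} = 1$ ($p{\left(t,I \right)} = 1^{2} = 1$)
$H{\left(D \right)} = -3 + \frac{1}{-7 + D}$ ($H{\left(D \right)} = -3 + \frac{1}{D - 7} = -3 + \frac{1}{-7 + D}$)
$\left(p{\left(-3,-2 \right)} \left(-21\right) + H{\left(h \right)}\right)^{2} = \left(1 \left(-21\right) + \frac{22 - 36}{-7 + 12}\right)^{2} = \left(-21 + \frac{22 - 36}{5}\right)^{2} = \left(-21 + \frac{1}{5} \left(-14\right)\right)^{2} = \left(-21 - \frac{14}{5}\right)^{2} = \left(- \frac{119}{5}\right)^{2} = \frac{14161}{25}$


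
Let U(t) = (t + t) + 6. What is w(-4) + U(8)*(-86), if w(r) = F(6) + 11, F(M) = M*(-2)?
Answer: -1893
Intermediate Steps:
F(M) = -2*M
U(t) = 6 + 2*t (U(t) = 2*t + 6 = 6 + 2*t)
w(r) = -1 (w(r) = -2*6 + 11 = -12 + 11 = -1)
w(-4) + U(8)*(-86) = -1 + (6 + 2*8)*(-86) = -1 + (6 + 16)*(-86) = -1 + 22*(-86) = -1 - 1892 = -1893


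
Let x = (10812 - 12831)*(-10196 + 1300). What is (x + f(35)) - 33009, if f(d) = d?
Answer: 17928050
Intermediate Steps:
x = 17961024 (x = -2019*(-8896) = 17961024)
(x + f(35)) - 33009 = (17961024 + 35) - 33009 = 17961059 - 33009 = 17928050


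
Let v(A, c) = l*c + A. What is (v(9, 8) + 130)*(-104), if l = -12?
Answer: -4472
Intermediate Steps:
v(A, c) = A - 12*c (v(A, c) = -12*c + A = A - 12*c)
(v(9, 8) + 130)*(-104) = ((9 - 12*8) + 130)*(-104) = ((9 - 96) + 130)*(-104) = (-87 + 130)*(-104) = 43*(-104) = -4472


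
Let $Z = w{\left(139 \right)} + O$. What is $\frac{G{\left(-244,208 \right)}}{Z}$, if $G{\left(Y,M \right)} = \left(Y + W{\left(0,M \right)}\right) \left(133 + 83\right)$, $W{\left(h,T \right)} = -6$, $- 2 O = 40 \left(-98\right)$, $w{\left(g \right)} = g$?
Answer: $- \frac{54000}{2099} \approx -25.727$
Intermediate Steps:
$O = 1960$ ($O = - \frac{40 \left(-98\right)}{2} = \left(- \frac{1}{2}\right) \left(-3920\right) = 1960$)
$G{\left(Y,M \right)} = -1296 + 216 Y$ ($G{\left(Y,M \right)} = \left(Y - 6\right) \left(133 + 83\right) = \left(-6 + Y\right) 216 = -1296 + 216 Y$)
$Z = 2099$ ($Z = 139 + 1960 = 2099$)
$\frac{G{\left(-244,208 \right)}}{Z} = \frac{-1296 + 216 \left(-244\right)}{2099} = \left(-1296 - 52704\right) \frac{1}{2099} = \left(-54000\right) \frac{1}{2099} = - \frac{54000}{2099}$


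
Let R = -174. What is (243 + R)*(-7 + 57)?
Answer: 3450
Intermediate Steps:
(243 + R)*(-7 + 57) = (243 - 174)*(-7 + 57) = 69*50 = 3450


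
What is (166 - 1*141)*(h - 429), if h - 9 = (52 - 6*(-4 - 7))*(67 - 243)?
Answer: -529700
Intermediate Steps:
h = -20759 (h = 9 + (52 - 6*(-4 - 7))*(67 - 243) = 9 + (52 - 6*(-11))*(-176) = 9 + (52 + 66)*(-176) = 9 + 118*(-176) = 9 - 20768 = -20759)
(166 - 1*141)*(h - 429) = (166 - 1*141)*(-20759 - 429) = (166 - 141)*(-21188) = 25*(-21188) = -529700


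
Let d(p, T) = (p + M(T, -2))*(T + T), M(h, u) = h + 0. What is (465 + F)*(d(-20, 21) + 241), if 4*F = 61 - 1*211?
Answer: 241965/2 ≈ 1.2098e+5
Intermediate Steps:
M(h, u) = h
F = -75/2 (F = (61 - 1*211)/4 = (61 - 211)/4 = (¼)*(-150) = -75/2 ≈ -37.500)
d(p, T) = 2*T*(T + p) (d(p, T) = (p + T)*(T + T) = (T + p)*(2*T) = 2*T*(T + p))
(465 + F)*(d(-20, 21) + 241) = (465 - 75/2)*(2*21*(21 - 20) + 241) = 855*(2*21*1 + 241)/2 = 855*(42 + 241)/2 = (855/2)*283 = 241965/2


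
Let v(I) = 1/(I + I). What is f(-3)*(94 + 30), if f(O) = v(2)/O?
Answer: -31/3 ≈ -10.333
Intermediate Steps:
v(I) = 1/(2*I)
f(O) = 1/(4*O) (f(O) = ((1/2)/2)/O = ((1/2)*(1/2))/O = 1/(4*O))
f(-3)*(94 + 30) = ((1/4)/(-3))*(94 + 30) = ((1/4)*(-1/3))*124 = -1/12*124 = -31/3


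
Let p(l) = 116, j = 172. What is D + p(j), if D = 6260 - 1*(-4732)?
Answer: 11108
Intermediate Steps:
D = 10992 (D = 6260 + 4732 = 10992)
D + p(j) = 10992 + 116 = 11108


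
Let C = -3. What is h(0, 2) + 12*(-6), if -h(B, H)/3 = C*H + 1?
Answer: -57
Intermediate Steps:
h(B, H) = -3 + 9*H (h(B, H) = -3*(-3*H + 1) = -3*(1 - 3*H) = -3 + 9*H)
h(0, 2) + 12*(-6) = (-3 + 9*2) + 12*(-6) = (-3 + 18) - 72 = 15 - 72 = -57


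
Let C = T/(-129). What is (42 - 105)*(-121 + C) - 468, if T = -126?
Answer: 305019/43 ≈ 7093.5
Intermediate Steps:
C = 42/43 (C = -126/(-129) = -126*(-1/129) = 42/43 ≈ 0.97674)
(42 - 105)*(-121 + C) - 468 = (42 - 105)*(-121 + 42/43) - 468 = -63*(-5161/43) - 468 = 325143/43 - 468 = 305019/43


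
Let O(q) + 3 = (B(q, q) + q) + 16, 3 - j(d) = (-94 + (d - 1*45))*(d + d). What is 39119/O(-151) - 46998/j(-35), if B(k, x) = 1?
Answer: -52212593/185361 ≈ -281.68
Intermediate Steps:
j(d) = 3 - 2*d*(-139 + d) (j(d) = 3 - (-94 + (d - 1*45))*(d + d) = 3 - (-94 + (d - 45))*2*d = 3 - (-94 + (-45 + d))*2*d = 3 - (-139 + d)*2*d = 3 - 2*d*(-139 + d))
O(q) = 14 + q (O(q) = -3 + ((1 + q) + 16) = -3 + (17 + q) = 14 + q)
39119/O(-151) - 46998/j(-35) = 39119/(14 - 151) - 46998/(3 - 2*(-35)² + 278*(-35)) = 39119/(-137) - 46998/(3 - 2*1225 - 9730) = 39119*(-1/137) - 46998/(3 - 2450 - 9730) = -39119/137 - 46998/(-12177) = -39119/137 - 46998*(-1/12177) = -39119/137 + 5222/1353 = -52212593/185361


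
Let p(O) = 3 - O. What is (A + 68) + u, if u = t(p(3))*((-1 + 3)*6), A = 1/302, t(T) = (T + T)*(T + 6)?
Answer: 20537/302 ≈ 68.003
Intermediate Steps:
t(T) = 2*T*(6 + T) (t(T) = (2*T)*(6 + T) = 2*T*(6 + T))
A = 1/302 ≈ 0.0033113
u = 0 (u = (2*(3 - 1*3)*(6 + (3 - 1*3)))*((-1 + 3)*6) = (2*(3 - 3)*(6 + (3 - 3)))*(2*6) = (2*0*(6 + 0))*12 = (2*0*6)*12 = 0*12 = 0)
(A + 68) + u = (1/302 + 68) + 0 = 20537/302 + 0 = 20537/302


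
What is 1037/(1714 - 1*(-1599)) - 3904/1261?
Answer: -11626295/4177693 ≈ -2.7829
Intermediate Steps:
1037/(1714 - 1*(-1599)) - 3904/1261 = 1037/(1714 + 1599) - 3904*1/1261 = 1037/3313 - 3904/1261 = -11626295/4177693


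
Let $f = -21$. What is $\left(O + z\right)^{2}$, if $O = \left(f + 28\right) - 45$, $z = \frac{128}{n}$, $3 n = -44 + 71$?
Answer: $\frac{45796}{81} \approx 565.38$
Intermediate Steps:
$n = 9$ ($n = \frac{-44 + 71}{3} = \frac{1}{3} \cdot 27 = 9$)
$z = \frac{128}{9} \approx 14.222$
$O = -38$ ($O = \left(-21 + 28\right) - 45 = 7 - 45 = -38$)
$\left(O + z\right)^{2} = \left(-38 + \frac{128}{9}\right)^{2} = \left(- \frac{214}{9}\right)^{2} = \frac{45796}{81}$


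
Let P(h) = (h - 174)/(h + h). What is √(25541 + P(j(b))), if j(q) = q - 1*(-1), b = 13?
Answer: √1251229/7 ≈ 159.80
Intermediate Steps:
j(q) = 1 + q (j(q) = q + 1 = 1 + q)
P(h) = (-174 + h)/(2*h) (P(h) = (-174 + h)/((2*h)) = (-174 + h)*(1/(2*h)) = (-174 + h)/(2*h))
√(25541 + P(j(b))) = √(25541 + (-174 + (1 + 13))/(2*(1 + 13))) = √(25541 + (½)*(-174 + 14)/14) = √(25541 + (½)*(1/14)*(-160)) = √(25541 - 40/7) = √(178747/7) = √1251229/7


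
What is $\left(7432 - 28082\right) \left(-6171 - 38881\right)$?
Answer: $930323800$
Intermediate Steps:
$\left(7432 - 28082\right) \left(-6171 - 38881\right) = \left(-20650\right) \left(-45052\right) = 930323800$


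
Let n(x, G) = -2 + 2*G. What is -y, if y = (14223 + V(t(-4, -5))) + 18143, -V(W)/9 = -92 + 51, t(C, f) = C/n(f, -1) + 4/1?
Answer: -32735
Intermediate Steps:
t(C, f) = 4 - C/4 (t(C, f) = C/(-2 + 2*(-1)) + 4/1 = C/(-2 - 2) + 4*1 = C/(-4) + 4 = C*(-¼) + 4 = -C/4 + 4 = 4 - C/4)
V(W) = 369 (V(W) = -9*(-92 + 51) = -9*(-41) = 369)
y = 32735 (y = (14223 + 369) + 18143 = 14592 + 18143 = 32735)
-y = -1*32735 = -32735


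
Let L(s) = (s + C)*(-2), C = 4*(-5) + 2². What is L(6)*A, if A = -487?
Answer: -9740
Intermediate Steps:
C = -16 (C = -20 + 4 = -16)
L(s) = 32 - 2*s (L(s) = (s - 16)*(-2) = (-16 + s)*(-2) = 32 - 2*s)
L(6)*A = (32 - 2*6)*(-487) = (32 - 12)*(-487) = 20*(-487) = -9740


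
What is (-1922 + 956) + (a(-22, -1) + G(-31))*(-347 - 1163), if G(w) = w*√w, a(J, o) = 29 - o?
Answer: -46266 + 46810*I*√31 ≈ -46266.0 + 2.6063e+5*I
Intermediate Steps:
G(w) = w^(3/2)
(-1922 + 956) + (a(-22, -1) + G(-31))*(-347 - 1163) = (-1922 + 956) + ((29 - 1*(-1)) + (-31)^(3/2))*(-347 - 1163) = -966 + ((29 + 1) - 31*I*√31)*(-1510) = -966 + (30 - 31*I*√31)*(-1510) = -966 + (-45300 + 46810*I*√31) = -46266 + 46810*I*√31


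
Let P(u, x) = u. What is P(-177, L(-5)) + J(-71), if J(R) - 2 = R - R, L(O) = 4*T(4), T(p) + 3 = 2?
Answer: -175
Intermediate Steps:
T(p) = -1 (T(p) = -3 + 2 = -1)
L(O) = -4 (L(O) = 4*(-1) = -4)
J(R) = 2 (J(R) = 2 + (R - R) = 2 + 0 = 2)
P(-177, L(-5)) + J(-71) = -177 + 2 = -175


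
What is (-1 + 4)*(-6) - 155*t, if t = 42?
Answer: -6528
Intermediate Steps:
(-1 + 4)*(-6) - 155*t = (-1 + 4)*(-6) - 155*42 = 3*(-6) - 6510 = -18 - 6510 = -6528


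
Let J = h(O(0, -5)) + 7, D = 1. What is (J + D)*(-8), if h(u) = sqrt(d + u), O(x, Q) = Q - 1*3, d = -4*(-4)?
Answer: -64 - 16*sqrt(2) ≈ -86.627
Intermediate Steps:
d = 16
O(x, Q) = -3 + Q (O(x, Q) = Q - 3 = -3 + Q)
h(u) = sqrt(16 + u)
J = 7 + 2*sqrt(2) (J = sqrt(16 + (-3 - 5)) + 7 = sqrt(16 - 8) + 7 = sqrt(8) + 7 = 2*sqrt(2) + 7 = 7 + 2*sqrt(2) ≈ 9.8284)
(J + D)*(-8) = ((7 + 2*sqrt(2)) + 1)*(-8) = (8 + 2*sqrt(2))*(-8) = -64 - 16*sqrt(2)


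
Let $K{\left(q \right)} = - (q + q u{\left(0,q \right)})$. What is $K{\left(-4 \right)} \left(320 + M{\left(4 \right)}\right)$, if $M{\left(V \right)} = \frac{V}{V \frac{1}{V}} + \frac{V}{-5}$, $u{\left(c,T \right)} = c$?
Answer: $\frac{6464}{5} \approx 1292.8$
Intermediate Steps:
$M{\left(V \right)} = \frac{4 V}{5}$ ($M{\left(V \right)} = \frac{V}{1} + V \left(- \frac{1}{5}\right) = V 1 - \frac{V}{5} = V - \frac{V}{5} = \frac{4 V}{5}$)
$K{\left(q \right)} = - q$ ($K{\left(q \right)} = - (q + q 0) = - (q + 0) = - q$)
$K{\left(-4 \right)} \left(320 + M{\left(4 \right)}\right) = \left(-1\right) \left(-4\right) \left(320 + \frac{4}{5} \cdot 4\right) = 4 \left(320 + \frac{16}{5}\right) = 4 \cdot \frac{1616}{5} = \frac{6464}{5}$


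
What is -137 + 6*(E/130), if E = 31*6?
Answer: -8347/65 ≈ -128.42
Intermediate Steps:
E = 186
-137 + 6*(E/130) = -137 + 6*(186/130) = -137 + 6*(186*(1/130)) = -137 + 6*(93/65) = -137 + 558/65 = -8347/65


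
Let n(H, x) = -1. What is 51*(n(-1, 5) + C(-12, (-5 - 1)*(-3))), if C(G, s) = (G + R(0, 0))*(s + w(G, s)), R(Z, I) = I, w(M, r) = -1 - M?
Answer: -17799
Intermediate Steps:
C(G, s) = G*(-1 + s - G) (C(G, s) = (G + 0)*(s + (-1 - G)) = G*(-1 + s - G))
51*(n(-1, 5) + C(-12, (-5 - 1)*(-3))) = 51*(-1 - 12*(-1 + (-5 - 1)*(-3) - 1*(-12))) = 51*(-1 - 12*(-1 - 6*(-3) + 12)) = 51*(-1 - 12*(-1 + 18 + 12)) = 51*(-1 - 12*29) = 51*(-1 - 348) = 51*(-349) = -17799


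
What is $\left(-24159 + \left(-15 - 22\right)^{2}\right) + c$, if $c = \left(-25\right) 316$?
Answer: $-30690$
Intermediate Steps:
$c = -7900$
$\left(-24159 + \left(-15 - 22\right)^{2}\right) + c = \left(-24159 + \left(-15 - 22\right)^{2}\right) - 7900 = \left(-24159 + \left(-37\right)^{2}\right) - 7900 = \left(-24159 + 1369\right) - 7900 = -22790 - 7900 = -30690$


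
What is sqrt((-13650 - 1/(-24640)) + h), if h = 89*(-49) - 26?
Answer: I*sqrt(171106196415)/3080 ≈ 134.3*I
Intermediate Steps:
h = -4387 (h = -4361 - 26 = -4387)
sqrt((-13650 - 1/(-24640)) + h) = sqrt((-13650 - 1/(-24640)) - 4387) = sqrt((-13650 - 1*(-1/24640)) - 4387) = sqrt((-13650 + 1/24640) - 4387) = sqrt(-336335999/24640 - 4387) = sqrt(-444431679/24640) = I*sqrt(171106196415)/3080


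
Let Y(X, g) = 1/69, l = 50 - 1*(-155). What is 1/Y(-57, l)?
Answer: 69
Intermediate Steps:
l = 205 (l = 50 + 155 = 205)
Y(X, g) = 1/69
1/Y(-57, l) = 1/(1/69) = 69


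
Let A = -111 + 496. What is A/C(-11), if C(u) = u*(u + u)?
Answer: 35/22 ≈ 1.5909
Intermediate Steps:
A = 385
C(u) = 2*u² (C(u) = u*(2*u) = 2*u²)
A/C(-11) = 385/((2*(-11)²)) = 385/((2*121)) = 385/242 = 385*(1/242) = 35/22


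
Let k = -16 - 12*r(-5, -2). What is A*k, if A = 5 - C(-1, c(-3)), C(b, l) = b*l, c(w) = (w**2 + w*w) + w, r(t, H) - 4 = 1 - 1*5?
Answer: -320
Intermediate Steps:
r(t, H) = 0 (r(t, H) = 4 + (1 - 1*5) = 4 + (1 - 5) = 4 - 4 = 0)
k = -16 (k = -16 - 12*0 = -16 + 0 = -16)
c(w) = w + 2*w**2 (c(w) = (w**2 + w**2) + w = 2*w**2 + w = w + 2*w**2)
A = 20 (A = 5 - (-1)*(-3*(1 + 2*(-3))) = 5 - (-1)*(-3*(1 - 6)) = 5 - (-1)*(-3*(-5)) = 5 - (-1)*15 = 5 - 1*(-15) = 5 + 15 = 20)
A*k = 20*(-16) = -320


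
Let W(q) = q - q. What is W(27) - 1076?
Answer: -1076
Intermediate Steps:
W(q) = 0
W(27) - 1076 = 0 - 1076 = -1076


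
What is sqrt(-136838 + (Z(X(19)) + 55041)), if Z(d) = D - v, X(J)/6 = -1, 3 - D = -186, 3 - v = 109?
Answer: I*sqrt(81502) ≈ 285.49*I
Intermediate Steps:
v = -106 (v = 3 - 1*109 = 3 - 109 = -106)
D = 189 (D = 3 - 1*(-186) = 3 + 186 = 189)
X(J) = -6 (X(J) = 6*(-1) = -6)
Z(d) = 295 (Z(d) = 189 - 1*(-106) = 189 + 106 = 295)
sqrt(-136838 + (Z(X(19)) + 55041)) = sqrt(-136838 + (295 + 55041)) = sqrt(-136838 + 55336) = sqrt(-81502) = I*sqrt(81502)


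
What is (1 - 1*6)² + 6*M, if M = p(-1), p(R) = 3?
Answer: 43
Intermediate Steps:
M = 3
(1 - 1*6)² + 6*M = (1 - 1*6)² + 6*3 = (1 - 6)² + 18 = (-5)² + 18 = 25 + 18 = 43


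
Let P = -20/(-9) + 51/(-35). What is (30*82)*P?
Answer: 39524/21 ≈ 1882.1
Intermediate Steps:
P = 241/315 (P = -20*(-1/9) + 51*(-1/35) = 20/9 - 51/35 = 241/315 ≈ 0.76508)
(30*82)*P = (30*82)*(241/315) = 2460*(241/315) = 39524/21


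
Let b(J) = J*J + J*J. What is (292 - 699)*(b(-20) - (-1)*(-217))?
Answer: -237281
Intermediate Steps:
b(J) = 2*J² (b(J) = J² + J² = 2*J²)
(292 - 699)*(b(-20) - (-1)*(-217)) = (292 - 699)*(2*(-20)² - (-1)*(-217)) = -407*(2*400 - 1*217) = -407*(800 - 217) = -407*583 = -237281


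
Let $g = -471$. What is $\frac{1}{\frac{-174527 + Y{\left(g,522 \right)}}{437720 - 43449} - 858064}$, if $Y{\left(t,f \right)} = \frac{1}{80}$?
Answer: $- \frac{31541680}{27064794069679} \approx -1.1654 \cdot 10^{-6}$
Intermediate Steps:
$Y{\left(t,f \right)} = \frac{1}{80}$
$\frac{1}{\frac{-174527 + Y{\left(g,522 \right)}}{437720 - 43449} - 858064} = \frac{1}{\frac{-174527 + \frac{1}{80}}{437720 - 43449} - 858064} = \frac{1}{- \frac{13962159}{80 \cdot 394271} - 858064} = \frac{1}{\left(- \frac{13962159}{80}\right) \frac{1}{394271} - 858064} = \frac{1}{- \frac{13962159}{31541680} - 858064} = \frac{1}{- \frac{27064794069679}{31541680}} = - \frac{31541680}{27064794069679}$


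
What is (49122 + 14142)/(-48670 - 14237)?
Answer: -21088/20969 ≈ -1.0057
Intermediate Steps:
(49122 + 14142)/(-48670 - 14237) = 63264/(-62907) = 63264*(-1/62907) = -21088/20969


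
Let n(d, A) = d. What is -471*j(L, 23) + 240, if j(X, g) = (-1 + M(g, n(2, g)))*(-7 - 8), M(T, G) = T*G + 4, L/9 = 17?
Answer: 346425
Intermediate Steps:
L = 153 (L = 9*17 = 153)
M(T, G) = 4 + G*T (M(T, G) = G*T + 4 = 4 + G*T)
j(X, g) = -45 - 30*g (j(X, g) = (-1 + (4 + 2*g))*(-7 - 8) = (3 + 2*g)*(-15) = -45 - 30*g)
-471*j(L, 23) + 240 = -471*(-45 - 30*23) + 240 = -471*(-45 - 690) + 240 = -471*(-735) + 240 = 346185 + 240 = 346425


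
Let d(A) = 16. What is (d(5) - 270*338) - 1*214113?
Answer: -305357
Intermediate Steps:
(d(5) - 270*338) - 1*214113 = (16 - 270*338) - 1*214113 = (16 - 91260) - 214113 = -91244 - 214113 = -305357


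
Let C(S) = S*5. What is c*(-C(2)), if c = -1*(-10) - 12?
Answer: 20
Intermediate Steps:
C(S) = 5*S
c = -2 (c = 10 - 12 = -2)
c*(-C(2)) = -(-2)*5*2 = -(-2)*10 = -2*(-10) = 20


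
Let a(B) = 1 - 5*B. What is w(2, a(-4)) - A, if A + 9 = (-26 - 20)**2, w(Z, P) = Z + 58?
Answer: -2047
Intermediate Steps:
a(B) = 1 - 5*B
w(Z, P) = 58 + Z
A = 2107 (A = -9 + (-26 - 20)**2 = -9 + (-46)**2 = -9 + 2116 = 2107)
w(2, a(-4)) - A = (58 + 2) - 1*2107 = 60 - 2107 = -2047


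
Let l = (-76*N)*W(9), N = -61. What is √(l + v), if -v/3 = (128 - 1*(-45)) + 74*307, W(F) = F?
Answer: I*√26949 ≈ 164.16*I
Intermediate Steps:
v = -68673 (v = -3*((128 - 1*(-45)) + 74*307) = -3*((128 + 45) + 22718) = -3*(173 + 22718) = -3*22891 = -68673)
l = 41724 (l = -76*(-61)*9 = 4636*9 = 41724)
√(l + v) = √(41724 - 68673) = √(-26949) = I*√26949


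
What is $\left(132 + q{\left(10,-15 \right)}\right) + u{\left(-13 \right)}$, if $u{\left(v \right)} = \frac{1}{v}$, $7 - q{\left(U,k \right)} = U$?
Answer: $\frac{1676}{13} \approx 128.92$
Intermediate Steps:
$q{\left(U,k \right)} = 7 - U$
$\left(132 + q{\left(10,-15 \right)}\right) + u{\left(-13 \right)} = \left(132 + \left(7 - 10\right)\right) + \frac{1}{-13} = \left(132 + \left(7 - 10\right)\right) - \frac{1}{13} = \left(132 - 3\right) - \frac{1}{13} = 129 - \frac{1}{13} = \frac{1676}{13}$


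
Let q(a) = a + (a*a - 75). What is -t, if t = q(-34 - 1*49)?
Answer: -6731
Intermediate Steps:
q(a) = -75 + a + a² (q(a) = a + (a² - 75) = a + (-75 + a²) = -75 + a + a²)
t = 6731 (t = -75 + (-34 - 1*49) + (-34 - 1*49)² = -75 + (-34 - 49) + (-34 - 49)² = -75 - 83 + (-83)² = -75 - 83 + 6889 = 6731)
-t = -1*6731 = -6731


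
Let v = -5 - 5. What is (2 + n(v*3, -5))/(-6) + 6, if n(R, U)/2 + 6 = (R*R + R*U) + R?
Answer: -997/3 ≈ -332.33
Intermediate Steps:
v = -10
n(R, U) = -12 + 2*R + 2*R**2 + 2*R*U (n(R, U) = -12 + 2*((R*R + R*U) + R) = -12 + 2*((R**2 + R*U) + R) = -12 + 2*(R + R**2 + R*U) = -12 + (2*R + 2*R**2 + 2*R*U) = -12 + 2*R + 2*R**2 + 2*R*U)
(2 + n(v*3, -5))/(-6) + 6 = (2 + (-12 + 2*(-10*3) + 2*(-10*3)**2 + 2*(-10*3)*(-5)))/(-6) + 6 = -(2 + (-12 + 2*(-30) + 2*(-30)**2 + 2*(-30)*(-5)))/6 + 6 = -(2 + (-12 - 60 + 2*900 + 300))/6 + 6 = -(2 + (-12 - 60 + 1800 + 300))/6 + 6 = -(2 + 2028)/6 + 6 = -1/6*2030 + 6 = -1015/3 + 6 = -997/3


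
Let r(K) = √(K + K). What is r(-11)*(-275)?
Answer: -275*I*√22 ≈ -1289.9*I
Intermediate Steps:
r(K) = √2*√K (r(K) = √(2*K) = √2*√K)
r(-11)*(-275) = (√2*√(-11))*(-275) = (√2*(I*√11))*(-275) = (I*√22)*(-275) = -275*I*√22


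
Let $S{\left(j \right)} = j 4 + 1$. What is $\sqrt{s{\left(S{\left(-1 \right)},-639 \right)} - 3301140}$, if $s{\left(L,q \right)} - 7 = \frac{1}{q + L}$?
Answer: $\frac{i \sqrt{1360608182454}}{642} \approx 1816.9 i$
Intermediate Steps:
$S{\left(j \right)} = 1 + 4 j$ ($S{\left(j \right)} = 4 j + 1 = 1 + 4 j$)
$s{\left(L,q \right)} = 7 + \frac{1}{L + q}$ ($s{\left(L,q \right)} = 7 + \frac{1}{q + L} = 7 + \frac{1}{L + q}$)
$\sqrt{s{\left(S{\left(-1 \right)},-639 \right)} - 3301140} = \sqrt{\frac{1 + 7 \left(1 + 4 \left(-1\right)\right) + 7 \left(-639\right)}{\left(1 + 4 \left(-1\right)\right) - 639} - 3301140} = \sqrt{\frac{1 + 7 \left(1 - 4\right) - 4473}{\left(1 - 4\right) - 639} - 3301140} = \sqrt{\frac{1 + 7 \left(-3\right) - 4473}{-3 - 639} - 3301140} = \sqrt{\frac{1 - 21 - 4473}{-642} - 3301140} = \sqrt{\left(- \frac{1}{642}\right) \left(-4493\right) - 3301140} = \sqrt{\frac{4493}{642} - 3301140} = \sqrt{- \frac{2119327387}{642}} = \frac{i \sqrt{1360608182454}}{642}$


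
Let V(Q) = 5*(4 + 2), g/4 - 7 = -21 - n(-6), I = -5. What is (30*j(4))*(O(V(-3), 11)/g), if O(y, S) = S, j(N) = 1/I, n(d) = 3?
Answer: 33/34 ≈ 0.97059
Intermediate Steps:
g = -68 (g = 28 + 4*(-21 - 1*3) = 28 + 4*(-21 - 3) = 28 + 4*(-24) = 28 - 96 = -68)
j(N) = -⅕ (j(N) = 1/(-5) = -⅕)
V(Q) = 30 (V(Q) = 5*6 = 30)
(30*j(4))*(O(V(-3), 11)/g) = (30*(-⅕))*(11/(-68)) = -66*(-1)/68 = -6*(-11/68) = 33/34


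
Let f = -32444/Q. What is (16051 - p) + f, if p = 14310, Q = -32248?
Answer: 14044053/8062 ≈ 1742.0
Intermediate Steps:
f = 8111/8062 (f = -32444/(-32248) = -32444*(-1/32248) = 8111/8062 ≈ 1.0061)
(16051 - p) + f = (16051 - 1*14310) + 8111/8062 = (16051 - 14310) + 8111/8062 = 1741 + 8111/8062 = 14044053/8062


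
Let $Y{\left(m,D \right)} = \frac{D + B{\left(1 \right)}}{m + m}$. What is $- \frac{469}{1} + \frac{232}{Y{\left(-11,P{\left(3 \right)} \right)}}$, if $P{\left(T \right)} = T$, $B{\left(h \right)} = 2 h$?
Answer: $- \frac{7449}{5} \approx -1489.8$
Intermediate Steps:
$Y{\left(m,D \right)} = \frac{2 + D}{2 m}$ ($Y{\left(m,D \right)} = \frac{D + 2 \cdot 1}{m + m} = \frac{D + 2}{2 m} = \left(2 + D\right) \frac{1}{2 m} = \frac{2 + D}{2 m}$)
$- \frac{469}{1} + \frac{232}{Y{\left(-11,P{\left(3 \right)} \right)}} = - \frac{469}{1} + \frac{232}{\frac{1}{2} \frac{1}{-11} \left(2 + 3\right)} = \left(-469\right) 1 + \frac{232}{\frac{1}{2} \left(- \frac{1}{11}\right) 5} = -469 + \frac{232}{- \frac{5}{22}} = -469 + 232 \left(- \frac{22}{5}\right) = -469 - \frac{5104}{5} = - \frac{7449}{5}$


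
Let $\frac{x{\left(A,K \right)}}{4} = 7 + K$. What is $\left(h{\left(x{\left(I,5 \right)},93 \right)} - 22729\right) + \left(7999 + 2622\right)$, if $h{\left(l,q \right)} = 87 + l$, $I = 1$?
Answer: $-11973$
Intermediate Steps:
$x{\left(A,K \right)} = 28 + 4 K$ ($x{\left(A,K \right)} = 4 \left(7 + K\right) = 28 + 4 K$)
$\left(h{\left(x{\left(I,5 \right)},93 \right)} - 22729\right) + \left(7999 + 2622\right) = \left(\left(87 + \left(28 + 4 \cdot 5\right)\right) - 22729\right) + \left(7999 + 2622\right) = \left(\left(87 + \left(28 + 20\right)\right) - 22729\right) + 10621 = \left(\left(87 + 48\right) - 22729\right) + 10621 = \left(135 - 22729\right) + 10621 = -22594 + 10621 = -11973$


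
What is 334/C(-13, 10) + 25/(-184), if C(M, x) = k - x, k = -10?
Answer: -15489/920 ≈ -16.836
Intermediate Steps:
C(M, x) = -10 - x
334/C(-13, 10) + 25/(-184) = 334/(-10 - 1*10) + 25/(-184) = 334/(-10 - 10) + 25*(-1/184) = 334/(-20) - 25/184 = 334*(-1/20) - 25/184 = -167/10 - 25/184 = -15489/920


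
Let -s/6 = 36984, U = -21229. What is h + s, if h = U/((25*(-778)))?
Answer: -4316011571/19450 ≈ -2.2190e+5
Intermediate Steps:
s = -221904 (s = -6*36984 = -221904)
h = 21229/19450 (h = -21229/(25*(-778)) = -21229/(-19450) = -21229*(-1/19450) = 21229/19450 ≈ 1.0915)
h + s = 21229/19450 - 221904 = -4316011571/19450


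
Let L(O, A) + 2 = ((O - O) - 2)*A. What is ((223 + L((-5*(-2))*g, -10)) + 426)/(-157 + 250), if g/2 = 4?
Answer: 667/93 ≈ 7.1720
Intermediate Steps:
g = 8 (g = 2*4 = 8)
L(O, A) = -2 - 2*A (L(O, A) = -2 + ((O - O) - 2)*A = -2 + (0 - 2)*A = -2 - 2*A)
((223 + L((-5*(-2))*g, -10)) + 426)/(-157 + 250) = ((223 + (-2 - 2*(-10))) + 426)/(-157 + 250) = ((223 + (-2 + 20)) + 426)/93 = ((223 + 18) + 426)*(1/93) = (241 + 426)*(1/93) = 667*(1/93) = 667/93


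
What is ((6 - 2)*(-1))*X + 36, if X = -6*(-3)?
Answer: -36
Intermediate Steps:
X = 18
((6 - 2)*(-1))*X + 36 = ((6 - 2)*(-1))*18 + 36 = (4*(-1))*18 + 36 = -4*18 + 36 = -72 + 36 = -36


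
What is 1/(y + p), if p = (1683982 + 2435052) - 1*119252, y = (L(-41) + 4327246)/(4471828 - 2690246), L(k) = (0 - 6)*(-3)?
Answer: 890791/3562971971194 ≈ 2.5001e-7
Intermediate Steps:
L(k) = 18 (L(k) = -6*(-3) = 18)
y = 2163632/890791 (y = (18 + 4327246)/(4471828 - 2690246) = 4327264/1781582 = 4327264*(1/1781582) = 2163632/890791 ≈ 2.4289)
p = 3999782 (p = 4119034 - 119252 = 3999782)
1/(y + p) = 1/(2163632/890791 + 3999782) = 1/(3562971971194/890791) = 890791/3562971971194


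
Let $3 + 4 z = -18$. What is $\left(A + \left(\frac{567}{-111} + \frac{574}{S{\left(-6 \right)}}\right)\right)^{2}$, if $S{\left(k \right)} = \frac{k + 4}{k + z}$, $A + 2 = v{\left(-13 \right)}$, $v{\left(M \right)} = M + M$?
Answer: $\frac{223686432025}{21904} \approx 1.0212 \cdot 10^{7}$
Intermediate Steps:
$v{\left(M \right)} = 2 M$
$A = -28$ ($A = -2 + 2 \left(-13\right) = -2 - 26 = -28$)
$z = - \frac{21}{4}$ ($z = - \frac{3}{4} + \frac{1}{4} \left(-18\right) = - \frac{3}{4} - \frac{9}{2} = - \frac{21}{4} \approx -5.25$)
$S{\left(k \right)} = \frac{4 + k}{- \frac{21}{4} + k}$ ($S{\left(k \right)} = \frac{k + 4}{k - \frac{21}{4}} = \frac{4 + k}{- \frac{21}{4} + k}$)
$\left(A + \left(\frac{567}{-111} + \frac{574}{S{\left(-6 \right)}}\right)\right)^{2} = \left(-28 + \left(\frac{567}{-111} + \frac{574}{4 \frac{1}{-21 + 4 \left(-6\right)} \left(4 - 6\right)}\right)\right)^{2} = \left(-28 + \left(567 \left(- \frac{1}{111}\right) + \frac{574}{4 \frac{1}{-21 - 24} \left(-2\right)}\right)\right)^{2} = \left(-28 - \left(\frac{189}{37} - \frac{574}{4 \frac{1}{-45} \left(-2\right)}\right)\right)^{2} = \left(-28 - \left(\frac{189}{37} - \frac{574}{4 \left(- \frac{1}{45}\right) \left(-2\right)}\right)\right)^{2} = \left(-28 - \left(\frac{189}{37} - \frac{574}{\frac{8}{45}}\right)\right)^{2} = \left(-28 + \left(- \frac{189}{37} + 574 \cdot \frac{45}{8}\right)\right)^{2} = \left(-28 + \left(- \frac{189}{37} + \frac{12915}{4}\right)\right)^{2} = \left(-28 + \frac{477099}{148}\right)^{2} = \left(\frac{472955}{148}\right)^{2} = \frac{223686432025}{21904}$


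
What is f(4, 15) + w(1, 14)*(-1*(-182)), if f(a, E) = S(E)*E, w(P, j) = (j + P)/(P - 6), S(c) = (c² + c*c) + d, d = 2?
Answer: 6234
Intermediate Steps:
S(c) = 2 + 2*c² (S(c) = (c² + c*c) + 2 = (c² + c²) + 2 = 2*c² + 2 = 2 + 2*c²)
w(P, j) = (P + j)/(-6 + P)
f(a, E) = E*(2 + 2*E²) (f(a, E) = (2 + 2*E²)*E = E*(2 + 2*E²))
f(4, 15) + w(1, 14)*(-1*(-182)) = 2*15*(1 + 15²) + ((1 + 14)/(-6 + 1))*(-1*(-182)) = 2*15*(1 + 225) + (15/(-5))*182 = 2*15*226 - ⅕*15*182 = 6780 - 3*182 = 6780 - 546 = 6234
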